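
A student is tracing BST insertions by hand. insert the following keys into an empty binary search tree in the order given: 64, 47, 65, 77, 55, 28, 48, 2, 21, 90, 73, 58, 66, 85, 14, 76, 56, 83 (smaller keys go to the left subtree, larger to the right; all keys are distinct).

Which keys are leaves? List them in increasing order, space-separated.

Insert 64: tree is empty, so 64 becomes the root.
Insert 47: 47 < 64 → go left. Place as left child of 64.
Insert 65: 65 > 64 → go right. Place as right child of 64.
Insert 77: 77 > 64 → go right; 77 > 65 → go right. Place as right child of 65.
Insert 55: 55 < 64 → go left; 55 > 47 → go right. Place as right child of 47.
Insert 28: 28 < 64 → go left; 28 < 47 → go left. Place as left child of 47.
Insert 48: 48 < 64 → go left; 48 > 47 → go right; 48 < 55 → go left. Place as left child of 55.
Insert 2: 2 < 64 → go left; 2 < 47 → go left; 2 < 28 → go left. Place as left child of 28.
Insert 21: 21 < 64 → go left; 21 < 47 → go left; 21 < 28 → go left; 21 > 2 → go right. Place as right child of 2.
Insert 90: 90 > 64 → go right; 90 > 65 → go right; 90 > 77 → go right. Place as right child of 77.
Insert 73: 73 > 64 → go right; 73 > 65 → go right; 73 < 77 → go left. Place as left child of 77.
Insert 58: 58 < 64 → go left; 58 > 47 → go right; 58 > 55 → go right. Place as right child of 55.
Insert 66: 66 > 64 → go right; 66 > 65 → go right; 66 < 77 → go left; 66 < 73 → go left. Place as left child of 73.
Insert 85: 85 > 64 → go right; 85 > 65 → go right; 85 > 77 → go right; 85 < 90 → go left. Place as left child of 90.
Insert 14: 14 < 64 → go left; 14 < 47 → go left; 14 < 28 → go left; 14 > 2 → go right; 14 < 21 → go left. Place as left child of 21.
Insert 76: 76 > 64 → go right; 76 > 65 → go right; 76 < 77 → go left; 76 > 73 → go right. Place as right child of 73.
Insert 56: 56 < 64 → go left; 56 > 47 → go right; 56 > 55 → go right; 56 < 58 → go left. Place as left child of 58.
Insert 83: 83 > 64 → go right; 83 > 65 → go right; 83 > 77 → go right; 83 < 90 → go left; 83 < 85 → go left. Place as left child of 85.

14 48 56 66 76 83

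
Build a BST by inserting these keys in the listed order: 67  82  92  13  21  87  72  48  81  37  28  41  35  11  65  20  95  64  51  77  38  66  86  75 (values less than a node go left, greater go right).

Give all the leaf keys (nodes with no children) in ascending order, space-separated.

11 20 35 38 51 66 75 86 95

67: root
82: right child of 67 (depth 1)
92: right child of 82 (depth 2)
13: left child of 67 (depth 1)
21: right child of 13 (depth 2)
87: left child of 92 (depth 3)
72: left child of 82 (depth 2)
48: right child of 21 (depth 3)
81: right child of 72 (depth 3)
37: left child of 48 (depth 4)
28: left child of 37 (depth 5)
41: right child of 37 (depth 5)
35: right child of 28 (depth 6)
11: left child of 13 (depth 2)
65: right child of 48 (depth 4)
20: left child of 21 (depth 3)
95: right child of 92 (depth 3)
64: left child of 65 (depth 5)
51: left child of 64 (depth 6)
77: left child of 81 (depth 4)
38: left child of 41 (depth 6)
66: right child of 65 (depth 5)
86: left child of 87 (depth 4)
75: left child of 77 (depth 5)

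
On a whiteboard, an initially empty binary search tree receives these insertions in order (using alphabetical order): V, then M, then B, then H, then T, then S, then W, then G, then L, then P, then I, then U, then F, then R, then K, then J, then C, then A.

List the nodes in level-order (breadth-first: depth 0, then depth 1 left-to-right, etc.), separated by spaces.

V M W B T A H S U G L P F I R C K J

Resulting structure (node: left, right):
  V: L=M, R=W
  M: L=B, R=T
  B: L=A, R=H
  H: L=G, R=L
  T: L=S, R=U
  S: L=P, R=–
  W: L=–, R=–
  G: L=F, R=–
  L: L=I, R=–
  P: L=–, R=R
  I: L=–, R=K
  U: L=–, R=–
  F: L=C, R=–
  R: L=–, R=–
  K: L=J, R=–
  J: L=–, R=–
  C: L=–, R=–
  A: L=–, R=–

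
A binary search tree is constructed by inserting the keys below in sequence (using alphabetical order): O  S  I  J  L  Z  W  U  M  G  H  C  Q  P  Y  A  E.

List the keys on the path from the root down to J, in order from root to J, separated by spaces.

O I J

O: root
S: right child of O (depth 1)
I: left child of O (depth 1)
J: right child of I (depth 2)
L: right child of J (depth 3)
Z: right child of S (depth 2)
W: left child of Z (depth 3)
U: left child of W (depth 4)
M: right child of L (depth 4)
G: left child of I (depth 2)
H: right child of G (depth 3)
C: left child of G (depth 3)
Q: left child of S (depth 2)
P: left child of Q (depth 3)
Y: right child of W (depth 4)
A: left child of C (depth 4)
E: right child of C (depth 4)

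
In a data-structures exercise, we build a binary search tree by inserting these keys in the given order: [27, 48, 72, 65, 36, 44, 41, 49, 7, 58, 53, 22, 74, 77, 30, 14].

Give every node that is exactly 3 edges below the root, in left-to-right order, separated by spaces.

14 30 44 65 74

Resulting structure (node: left, right):
  27: L=7, R=48
  48: L=36, R=72
  72: L=65, R=74
  65: L=49, R=–
  36: L=30, R=44
  44: L=41, R=–
  41: L=–, R=–
  49: L=–, R=58
  7: L=–, R=22
  58: L=53, R=–
  53: L=–, R=–
  22: L=14, R=–
  74: L=–, R=77
  77: L=–, R=–
  30: L=–, R=–
  14: L=–, R=–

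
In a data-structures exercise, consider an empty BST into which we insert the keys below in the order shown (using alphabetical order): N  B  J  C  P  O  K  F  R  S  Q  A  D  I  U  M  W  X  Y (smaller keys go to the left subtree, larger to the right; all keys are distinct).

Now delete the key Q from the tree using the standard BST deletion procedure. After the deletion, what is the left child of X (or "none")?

none

Insert N: tree is empty, so N becomes the root.
Insert B: B < N → go left. Place as left child of N.
Insert J: J < N → go left; J > B → go right. Place as right child of B.
Insert C: C < N → go left; C > B → go right; C < J → go left. Place as left child of J.
Insert P: P > N → go right. Place as right child of N.
Insert O: O > N → go right; O < P → go left. Place as left child of P.
Insert K: K < N → go left; K > B → go right; K > J → go right. Place as right child of J.
Insert F: F < N → go left; F > B → go right; F < J → go left; F > C → go right. Place as right child of C.
Insert R: R > N → go right; R > P → go right. Place as right child of P.
Insert S: S > N → go right; S > P → go right; S > R → go right. Place as right child of R.
Insert Q: Q > N → go right; Q > P → go right; Q < R → go left. Place as left child of R.
Insert A: A < N → go left; A < B → go left. Place as left child of B.
Insert D: D < N → go left; D > B → go right; D < J → go left; D > C → go right; D < F → go left. Place as left child of F.
Insert I: I < N → go left; I > B → go right; I < J → go left; I > C → go right; I > F → go right. Place as right child of F.
Insert U: U > N → go right; U > P → go right; U > R → go right; U > S → go right. Place as right child of S.
Insert M: M < N → go left; M > B → go right; M > J → go right; M > K → go right. Place as right child of K.
Insert W: W > N → go right; W > P → go right; W > R → go right; W > S → go right; W > U → go right. Place as right child of U.
Insert X: X > N → go right; X > P → go right; X > R → go right; X > S → go right; X > U → go right; X > W → go right. Place as right child of W.
Insert Y: Y > N → go right; Y > P → go right; Y > R → go right; Y > S → go right; Y > U → go right; Y > W → go right; Y > X → go right. Place as right child of X.

Delete Q (at most one child — splice it out).
After deletion, X's left child: none.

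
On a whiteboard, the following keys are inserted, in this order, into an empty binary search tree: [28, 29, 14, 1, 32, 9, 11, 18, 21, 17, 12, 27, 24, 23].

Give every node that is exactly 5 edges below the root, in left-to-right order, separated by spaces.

28: root
29: right child of 28 (depth 1)
14: left child of 28 (depth 1)
1: left child of 14 (depth 2)
32: right child of 29 (depth 2)
9: right child of 1 (depth 3)
11: right child of 9 (depth 4)
18: right child of 14 (depth 2)
21: right child of 18 (depth 3)
17: left child of 18 (depth 3)
12: right child of 11 (depth 5)
27: right child of 21 (depth 4)
24: left child of 27 (depth 5)
23: left child of 24 (depth 6)

12 24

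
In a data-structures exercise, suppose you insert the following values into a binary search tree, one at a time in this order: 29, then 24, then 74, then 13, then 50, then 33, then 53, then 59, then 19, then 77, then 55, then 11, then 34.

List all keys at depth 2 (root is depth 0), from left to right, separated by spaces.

Insert 29: tree is empty, so 29 becomes the root.
Insert 24: 24 < 29 → go left. Place as left child of 29.
Insert 74: 74 > 29 → go right. Place as right child of 29.
Insert 13: 13 < 29 → go left; 13 < 24 → go left. Place as left child of 24.
Insert 50: 50 > 29 → go right; 50 < 74 → go left. Place as left child of 74.
Insert 33: 33 > 29 → go right; 33 < 74 → go left; 33 < 50 → go left. Place as left child of 50.
Insert 53: 53 > 29 → go right; 53 < 74 → go left; 53 > 50 → go right. Place as right child of 50.
Insert 59: 59 > 29 → go right; 59 < 74 → go left; 59 > 50 → go right; 59 > 53 → go right. Place as right child of 53.
Insert 19: 19 < 29 → go left; 19 < 24 → go left; 19 > 13 → go right. Place as right child of 13.
Insert 77: 77 > 29 → go right; 77 > 74 → go right. Place as right child of 74.
Insert 55: 55 > 29 → go right; 55 < 74 → go left; 55 > 50 → go right; 55 > 53 → go right; 55 < 59 → go left. Place as left child of 59.
Insert 11: 11 < 29 → go left; 11 < 24 → go left; 11 < 13 → go left. Place as left child of 13.
Insert 34: 34 > 29 → go right; 34 < 74 → go left; 34 < 50 → go left; 34 > 33 → go right. Place as right child of 33.

13 50 77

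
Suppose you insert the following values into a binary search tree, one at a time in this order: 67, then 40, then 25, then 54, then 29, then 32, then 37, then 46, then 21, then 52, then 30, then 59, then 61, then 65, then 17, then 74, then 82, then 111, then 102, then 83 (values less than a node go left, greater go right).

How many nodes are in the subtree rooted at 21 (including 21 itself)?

2

67: root
40: left child of 67 (depth 1)
25: left child of 40 (depth 2)
54: right child of 40 (depth 2)
29: right child of 25 (depth 3)
32: right child of 29 (depth 4)
37: right child of 32 (depth 5)
46: left child of 54 (depth 3)
21: left child of 25 (depth 3)
52: right child of 46 (depth 4)
30: left child of 32 (depth 5)
59: right child of 54 (depth 3)
61: right child of 59 (depth 4)
65: right child of 61 (depth 5)
17: left child of 21 (depth 4)
74: right child of 67 (depth 1)
82: right child of 74 (depth 2)
111: right child of 82 (depth 3)
102: left child of 111 (depth 4)
83: left child of 102 (depth 5)

Subtree rooted at 21 contains: 21, 17 — 2 nodes.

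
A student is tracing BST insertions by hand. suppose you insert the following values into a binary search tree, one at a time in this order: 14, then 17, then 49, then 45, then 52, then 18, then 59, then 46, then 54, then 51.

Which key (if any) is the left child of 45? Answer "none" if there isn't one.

Resulting structure (node: left, right):
  14: L=–, R=17
  17: L=–, R=49
  49: L=45, R=52
  45: L=18, R=46
  52: L=51, R=59
  18: L=–, R=–
  59: L=54, R=–
  46: L=–, R=–
  54: L=–, R=–
  51: L=–, R=–

18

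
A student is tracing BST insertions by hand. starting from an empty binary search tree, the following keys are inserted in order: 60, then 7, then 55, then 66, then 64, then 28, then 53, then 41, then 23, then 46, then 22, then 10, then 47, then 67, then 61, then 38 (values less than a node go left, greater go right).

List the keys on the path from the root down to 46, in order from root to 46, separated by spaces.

Insert 60: tree is empty, so 60 becomes the root.
Insert 7: 7 < 60 → go left. Place as left child of 60.
Insert 55: 55 < 60 → go left; 55 > 7 → go right. Place as right child of 7.
Insert 66: 66 > 60 → go right. Place as right child of 60.
Insert 64: 64 > 60 → go right; 64 < 66 → go left. Place as left child of 66.
Insert 28: 28 < 60 → go left; 28 > 7 → go right; 28 < 55 → go left. Place as left child of 55.
Insert 53: 53 < 60 → go left; 53 > 7 → go right; 53 < 55 → go left; 53 > 28 → go right. Place as right child of 28.
Insert 41: 41 < 60 → go left; 41 > 7 → go right; 41 < 55 → go left; 41 > 28 → go right; 41 < 53 → go left. Place as left child of 53.
Insert 23: 23 < 60 → go left; 23 > 7 → go right; 23 < 55 → go left; 23 < 28 → go left. Place as left child of 28.
Insert 46: 46 < 60 → go left; 46 > 7 → go right; 46 < 55 → go left; 46 > 28 → go right; 46 < 53 → go left; 46 > 41 → go right. Place as right child of 41.
Insert 22: 22 < 60 → go left; 22 > 7 → go right; 22 < 55 → go left; 22 < 28 → go left; 22 < 23 → go left. Place as left child of 23.
Insert 10: 10 < 60 → go left; 10 > 7 → go right; 10 < 55 → go left; 10 < 28 → go left; 10 < 23 → go left; 10 < 22 → go left. Place as left child of 22.
Insert 47: 47 < 60 → go left; 47 > 7 → go right; 47 < 55 → go left; 47 > 28 → go right; 47 < 53 → go left; 47 > 41 → go right; 47 > 46 → go right. Place as right child of 46.
Insert 67: 67 > 60 → go right; 67 > 66 → go right. Place as right child of 66.
Insert 61: 61 > 60 → go right; 61 < 66 → go left; 61 < 64 → go left. Place as left child of 64.
Insert 38: 38 < 60 → go left; 38 > 7 → go right; 38 < 55 → go left; 38 > 28 → go right; 38 < 53 → go left; 38 < 41 → go left. Place as left child of 41.

60 7 55 28 53 41 46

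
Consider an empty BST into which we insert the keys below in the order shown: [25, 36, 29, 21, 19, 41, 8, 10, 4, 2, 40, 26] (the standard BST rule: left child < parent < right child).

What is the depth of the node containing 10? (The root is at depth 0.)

Insert 25: tree is empty, so 25 becomes the root.
Insert 36: 36 > 25 → go right. Place as right child of 25.
Insert 29: 29 > 25 → go right; 29 < 36 → go left. Place as left child of 36.
Insert 21: 21 < 25 → go left. Place as left child of 25.
Insert 19: 19 < 25 → go left; 19 < 21 → go left. Place as left child of 21.
Insert 41: 41 > 25 → go right; 41 > 36 → go right. Place as right child of 36.
Insert 8: 8 < 25 → go left; 8 < 21 → go left; 8 < 19 → go left. Place as left child of 19.
Insert 10: 10 < 25 → go left; 10 < 21 → go left; 10 < 19 → go left; 10 > 8 → go right. Place as right child of 8.
Insert 4: 4 < 25 → go left; 4 < 21 → go left; 4 < 19 → go left; 4 < 8 → go left. Place as left child of 8.
Insert 2: 2 < 25 → go left; 2 < 21 → go left; 2 < 19 → go left; 2 < 8 → go left; 2 < 4 → go left. Place as left child of 4.
Insert 40: 40 > 25 → go right; 40 > 36 → go right; 40 < 41 → go left. Place as left child of 41.
Insert 26: 26 > 25 → go right; 26 < 36 → go left; 26 < 29 → go left. Place as left child of 29.

Path to 10: 25 → 21 → 19 → 8 → 10, which is 4 edges.

4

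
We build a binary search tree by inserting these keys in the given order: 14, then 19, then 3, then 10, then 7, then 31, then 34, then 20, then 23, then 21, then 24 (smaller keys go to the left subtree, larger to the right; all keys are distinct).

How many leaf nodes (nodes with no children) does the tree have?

4

14: root
19: right child of 14 (depth 1)
3: left child of 14 (depth 1)
10: right child of 3 (depth 2)
7: left child of 10 (depth 3)
31: right child of 19 (depth 2)
34: right child of 31 (depth 3)
20: left child of 31 (depth 3)
23: right child of 20 (depth 4)
21: left child of 23 (depth 5)
24: right child of 23 (depth 5)

Leaves: 7, 21, 24, 34 — 4 in total.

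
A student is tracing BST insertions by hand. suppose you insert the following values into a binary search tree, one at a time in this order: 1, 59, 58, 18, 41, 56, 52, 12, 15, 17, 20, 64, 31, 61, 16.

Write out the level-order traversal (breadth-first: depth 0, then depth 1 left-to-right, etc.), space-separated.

Resulting structure (node: left, right):
  1: L=–, R=59
  59: L=58, R=64
  58: L=18, R=–
  18: L=12, R=41
  41: L=20, R=56
  56: L=52, R=–
  52: L=–, R=–
  12: L=–, R=15
  15: L=–, R=17
  17: L=16, R=–
  20: L=–, R=31
  64: L=61, R=–
  31: L=–, R=–
  61: L=–, R=–
  16: L=–, R=–

1 59 58 64 18 61 12 41 15 20 56 17 31 52 16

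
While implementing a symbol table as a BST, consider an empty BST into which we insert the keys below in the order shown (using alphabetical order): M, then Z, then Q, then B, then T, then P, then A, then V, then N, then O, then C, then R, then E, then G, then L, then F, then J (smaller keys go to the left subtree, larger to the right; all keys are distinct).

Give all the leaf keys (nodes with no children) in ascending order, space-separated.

M: root
Z: right child of M (depth 1)
Q: left child of Z (depth 2)
B: left child of M (depth 1)
T: right child of Q (depth 3)
P: left child of Q (depth 3)
A: left child of B (depth 2)
V: right child of T (depth 4)
N: left child of P (depth 4)
O: right child of N (depth 5)
C: right child of B (depth 2)
R: left child of T (depth 4)
E: right child of C (depth 3)
G: right child of E (depth 4)
L: right child of G (depth 5)
F: left child of G (depth 5)
J: left child of L (depth 6)

A F J O R V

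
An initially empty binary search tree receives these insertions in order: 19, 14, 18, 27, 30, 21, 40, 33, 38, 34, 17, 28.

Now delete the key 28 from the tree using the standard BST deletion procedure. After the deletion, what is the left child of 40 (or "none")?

Resulting structure (node: left, right):
  19: L=14, R=27
  14: L=–, R=18
  18: L=17, R=–
  27: L=21, R=30
  30: L=28, R=40
  21: L=–, R=–
  40: L=33, R=–
  33: L=–, R=38
  38: L=34, R=–
  34: L=–, R=–
  17: L=–, R=–
  28: L=–, R=–

Delete 28 (at most one child — splice it out).
After deletion, 40's left child: 33.

33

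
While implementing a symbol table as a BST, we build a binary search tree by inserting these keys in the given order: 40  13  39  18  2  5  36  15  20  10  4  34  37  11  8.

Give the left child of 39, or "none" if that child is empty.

18

Resulting structure (node: left, right):
  40: L=13, R=–
  13: L=2, R=39
  39: L=18, R=–
  18: L=15, R=36
  2: L=–, R=5
  5: L=4, R=10
  36: L=20, R=37
  15: L=–, R=–
  20: L=–, R=34
  10: L=8, R=11
  4: L=–, R=–
  34: L=–, R=–
  37: L=–, R=–
  11: L=–, R=–
  8: L=–, R=–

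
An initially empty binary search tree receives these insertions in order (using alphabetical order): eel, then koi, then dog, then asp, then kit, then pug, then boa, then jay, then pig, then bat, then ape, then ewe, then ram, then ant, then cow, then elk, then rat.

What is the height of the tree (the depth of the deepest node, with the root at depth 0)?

eel: root
koi: right child of eel (depth 1)
dog: left child of eel (depth 1)
asp: left child of dog (depth 2)
kit: left child of koi (depth 2)
pug: right child of koi (depth 2)
boa: right child of asp (depth 3)
jay: left child of kit (depth 3)
pig: left child of pug (depth 3)
bat: left child of boa (depth 4)
ape: left child of asp (depth 3)
ewe: left child of jay (depth 4)
ram: right child of pug (depth 3)
ant: left child of ape (depth 4)
cow: right child of boa (depth 4)
elk: left child of ewe (depth 5)
rat: right child of ram (depth 4)

The deepest node is elk at depth 5.

5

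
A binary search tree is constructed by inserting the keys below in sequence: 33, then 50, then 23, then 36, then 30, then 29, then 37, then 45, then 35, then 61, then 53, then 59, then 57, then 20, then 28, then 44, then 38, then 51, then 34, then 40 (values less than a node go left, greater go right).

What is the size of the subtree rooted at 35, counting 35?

2

Resulting structure (node: left, right):
  33: L=23, R=50
  50: L=36, R=61
  23: L=20, R=30
  36: L=35, R=37
  30: L=29, R=–
  29: L=28, R=–
  37: L=–, R=45
  45: L=44, R=–
  35: L=34, R=–
  61: L=53, R=–
  53: L=51, R=59
  59: L=57, R=–
  57: L=–, R=–
  20: L=–, R=–
  28: L=–, R=–
  44: L=38, R=–
  38: L=–, R=40
  51: L=–, R=–
  34: L=–, R=–
  40: L=–, R=–

Subtree rooted at 35 contains: 35, 34 — 2 nodes.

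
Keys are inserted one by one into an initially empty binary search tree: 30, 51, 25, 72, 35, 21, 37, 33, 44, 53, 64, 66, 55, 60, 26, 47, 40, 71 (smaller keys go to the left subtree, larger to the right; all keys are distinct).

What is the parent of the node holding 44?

Resulting structure (node: left, right):
  30: L=25, R=51
  51: L=35, R=72
  25: L=21, R=26
  72: L=53, R=–
  35: L=33, R=37
  21: L=–, R=–
  37: L=–, R=44
  33: L=–, R=–
  44: L=40, R=47
  53: L=–, R=64
  64: L=55, R=66
  66: L=–, R=71
  55: L=–, R=60
  60: L=–, R=–
  26: L=–, R=–
  47: L=–, R=–
  40: L=–, R=–
  71: L=–, R=–

37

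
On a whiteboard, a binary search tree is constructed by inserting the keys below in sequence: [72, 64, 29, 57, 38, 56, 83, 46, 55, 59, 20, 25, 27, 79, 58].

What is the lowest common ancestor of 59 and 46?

Insert 72: tree is empty, so 72 becomes the root.
Insert 64: 64 < 72 → go left. Place as left child of 72.
Insert 29: 29 < 72 → go left; 29 < 64 → go left. Place as left child of 64.
Insert 57: 57 < 72 → go left; 57 < 64 → go left; 57 > 29 → go right. Place as right child of 29.
Insert 38: 38 < 72 → go left; 38 < 64 → go left; 38 > 29 → go right; 38 < 57 → go left. Place as left child of 57.
Insert 56: 56 < 72 → go left; 56 < 64 → go left; 56 > 29 → go right; 56 < 57 → go left; 56 > 38 → go right. Place as right child of 38.
Insert 83: 83 > 72 → go right. Place as right child of 72.
Insert 46: 46 < 72 → go left; 46 < 64 → go left; 46 > 29 → go right; 46 < 57 → go left; 46 > 38 → go right; 46 < 56 → go left. Place as left child of 56.
Insert 55: 55 < 72 → go left; 55 < 64 → go left; 55 > 29 → go right; 55 < 57 → go left; 55 > 38 → go right; 55 < 56 → go left; 55 > 46 → go right. Place as right child of 46.
Insert 59: 59 < 72 → go left; 59 < 64 → go left; 59 > 29 → go right; 59 > 57 → go right. Place as right child of 57.
Insert 20: 20 < 72 → go left; 20 < 64 → go left; 20 < 29 → go left. Place as left child of 29.
Insert 25: 25 < 72 → go left; 25 < 64 → go left; 25 < 29 → go left; 25 > 20 → go right. Place as right child of 20.
Insert 27: 27 < 72 → go left; 27 < 64 → go left; 27 < 29 → go left; 27 > 20 → go right; 27 > 25 → go right. Place as right child of 25.
Insert 79: 79 > 72 → go right; 79 < 83 → go left. Place as left child of 83.
Insert 58: 58 < 72 → go left; 58 < 64 → go left; 58 > 29 → go right; 58 > 57 → go right; 58 < 59 → go left. Place as left child of 59.

Path to 59: 72 → 64 → 29 → 57 → 59
Path to 46: 72 → 64 → 29 → 57 → 38 → 56 → 46
The paths share a prefix ending at 57, then split left and right.

57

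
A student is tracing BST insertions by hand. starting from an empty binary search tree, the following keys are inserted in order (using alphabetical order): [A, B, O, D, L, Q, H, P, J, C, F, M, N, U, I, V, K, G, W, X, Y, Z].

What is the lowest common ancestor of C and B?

B

Insert A: tree is empty, so A becomes the root.
Insert B: B > A → go right. Place as right child of A.
Insert O: O > A → go right; O > B → go right. Place as right child of B.
Insert D: D > A → go right; D > B → go right; D < O → go left. Place as left child of O.
Insert L: L > A → go right; L > B → go right; L < O → go left; L > D → go right. Place as right child of D.
Insert Q: Q > A → go right; Q > B → go right; Q > O → go right. Place as right child of O.
Insert H: H > A → go right; H > B → go right; H < O → go left; H > D → go right; H < L → go left. Place as left child of L.
Insert P: P > A → go right; P > B → go right; P > O → go right; P < Q → go left. Place as left child of Q.
Insert J: J > A → go right; J > B → go right; J < O → go left; J > D → go right; J < L → go left; J > H → go right. Place as right child of H.
Insert C: C > A → go right; C > B → go right; C < O → go left; C < D → go left. Place as left child of D.
Insert F: F > A → go right; F > B → go right; F < O → go left; F > D → go right; F < L → go left; F < H → go left. Place as left child of H.
Insert M: M > A → go right; M > B → go right; M < O → go left; M > D → go right; M > L → go right. Place as right child of L.
Insert N: N > A → go right; N > B → go right; N < O → go left; N > D → go right; N > L → go right; N > M → go right. Place as right child of M.
Insert U: U > A → go right; U > B → go right; U > O → go right; U > Q → go right. Place as right child of Q.
Insert I: I > A → go right; I > B → go right; I < O → go left; I > D → go right; I < L → go left; I > H → go right; I < J → go left. Place as left child of J.
Insert V: V > A → go right; V > B → go right; V > O → go right; V > Q → go right; V > U → go right. Place as right child of U.
Insert K: K > A → go right; K > B → go right; K < O → go left; K > D → go right; K < L → go left; K > H → go right; K > J → go right. Place as right child of J.
Insert G: G > A → go right; G > B → go right; G < O → go left; G > D → go right; G < L → go left; G < H → go left; G > F → go right. Place as right child of F.
Insert W: W > A → go right; W > B → go right; W > O → go right; W > Q → go right; W > U → go right; W > V → go right. Place as right child of V.
Insert X: X > A → go right; X > B → go right; X > O → go right; X > Q → go right; X > U → go right; X > V → go right; X > W → go right. Place as right child of W.
Insert Y: Y > A → go right; Y > B → go right; Y > O → go right; Y > Q → go right; Y > U → go right; Y > V → go right; Y > W → go right; Y > X → go right. Place as right child of X.
Insert Z: Z > A → go right; Z > B → go right; Z > O → go right; Z > Q → go right; Z > U → go right; Z > V → go right; Z > W → go right; Z > X → go right; Z > Y → go right. Place as right child of Y.

Path to C: A → B → O → D → C
Path to B: A → B
B lies on both paths and is an ancestor of the other node.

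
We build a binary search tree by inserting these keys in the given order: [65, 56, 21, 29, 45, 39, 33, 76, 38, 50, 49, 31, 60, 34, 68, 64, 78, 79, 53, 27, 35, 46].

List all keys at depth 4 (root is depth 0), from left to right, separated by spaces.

27 45

65: root
56: left child of 65 (depth 1)
21: left child of 56 (depth 2)
29: right child of 21 (depth 3)
45: right child of 29 (depth 4)
39: left child of 45 (depth 5)
33: left child of 39 (depth 6)
76: right child of 65 (depth 1)
38: right child of 33 (depth 7)
50: right child of 45 (depth 5)
49: left child of 50 (depth 6)
31: left child of 33 (depth 7)
60: right child of 56 (depth 2)
34: left child of 38 (depth 8)
68: left child of 76 (depth 2)
64: right child of 60 (depth 3)
78: right child of 76 (depth 2)
79: right child of 78 (depth 3)
53: right child of 50 (depth 6)
27: left child of 29 (depth 4)
35: right child of 34 (depth 9)
46: left child of 49 (depth 7)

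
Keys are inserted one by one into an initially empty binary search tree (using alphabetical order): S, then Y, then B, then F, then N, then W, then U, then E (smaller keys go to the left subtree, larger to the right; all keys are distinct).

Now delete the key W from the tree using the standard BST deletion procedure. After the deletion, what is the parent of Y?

S: root
Y: right child of S (depth 1)
B: left child of S (depth 1)
F: right child of B (depth 2)
N: right child of F (depth 3)
W: left child of Y (depth 2)
U: left child of W (depth 3)
E: left child of F (depth 3)

Delete W (at most one child — splice it out).
After deletion, Y's parent is S.

S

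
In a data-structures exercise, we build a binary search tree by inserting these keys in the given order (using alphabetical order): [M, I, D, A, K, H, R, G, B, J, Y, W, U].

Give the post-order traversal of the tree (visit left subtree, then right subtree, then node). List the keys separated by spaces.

B A G H D J K I U W Y R M

Resulting structure (node: left, right):
  M: L=I, R=R
  I: L=D, R=K
  D: L=A, R=H
  A: L=–, R=B
  K: L=J, R=–
  H: L=G, R=–
  R: L=–, R=Y
  G: L=–, R=–
  B: L=–, R=–
  J: L=–, R=–
  Y: L=W, R=–
  W: L=U, R=–
  U: L=–, R=–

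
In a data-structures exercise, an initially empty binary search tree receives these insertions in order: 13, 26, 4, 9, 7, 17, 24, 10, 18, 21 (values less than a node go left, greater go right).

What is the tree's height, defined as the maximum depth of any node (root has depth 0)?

5

13: root
26: right child of 13 (depth 1)
4: left child of 13 (depth 1)
9: right child of 4 (depth 2)
7: left child of 9 (depth 3)
17: left child of 26 (depth 2)
24: right child of 17 (depth 3)
10: right child of 9 (depth 3)
18: left child of 24 (depth 4)
21: right child of 18 (depth 5)

The deepest node is 21 at depth 5.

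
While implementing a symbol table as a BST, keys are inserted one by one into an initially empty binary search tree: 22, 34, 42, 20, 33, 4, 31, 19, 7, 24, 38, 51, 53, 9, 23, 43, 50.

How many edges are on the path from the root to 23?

22: root
34: right child of 22 (depth 1)
42: right child of 34 (depth 2)
20: left child of 22 (depth 1)
33: left child of 34 (depth 2)
4: left child of 20 (depth 2)
31: left child of 33 (depth 3)
19: right child of 4 (depth 3)
7: left child of 19 (depth 4)
24: left child of 31 (depth 4)
38: left child of 42 (depth 3)
51: right child of 42 (depth 3)
53: right child of 51 (depth 4)
9: right child of 7 (depth 5)
23: left child of 24 (depth 5)
43: left child of 51 (depth 4)
50: right child of 43 (depth 5)

Path to 23: 22 → 34 → 33 → 31 → 24 → 23, which is 5 edges.

5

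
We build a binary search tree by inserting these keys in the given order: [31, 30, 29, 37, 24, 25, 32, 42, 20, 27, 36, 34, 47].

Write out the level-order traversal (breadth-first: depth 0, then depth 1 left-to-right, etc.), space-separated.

Insert 31: tree is empty, so 31 becomes the root.
Insert 30: 30 < 31 → go left. Place as left child of 31.
Insert 29: 29 < 31 → go left; 29 < 30 → go left. Place as left child of 30.
Insert 37: 37 > 31 → go right. Place as right child of 31.
Insert 24: 24 < 31 → go left; 24 < 30 → go left; 24 < 29 → go left. Place as left child of 29.
Insert 25: 25 < 31 → go left; 25 < 30 → go left; 25 < 29 → go left; 25 > 24 → go right. Place as right child of 24.
Insert 32: 32 > 31 → go right; 32 < 37 → go left. Place as left child of 37.
Insert 42: 42 > 31 → go right; 42 > 37 → go right. Place as right child of 37.
Insert 20: 20 < 31 → go left; 20 < 30 → go left; 20 < 29 → go left; 20 < 24 → go left. Place as left child of 24.
Insert 27: 27 < 31 → go left; 27 < 30 → go left; 27 < 29 → go left; 27 > 24 → go right; 27 > 25 → go right. Place as right child of 25.
Insert 36: 36 > 31 → go right; 36 < 37 → go left; 36 > 32 → go right. Place as right child of 32.
Insert 34: 34 > 31 → go right; 34 < 37 → go left; 34 > 32 → go right; 34 < 36 → go left. Place as left child of 36.
Insert 47: 47 > 31 → go right; 47 > 37 → go right; 47 > 42 → go right. Place as right child of 42.

31 30 37 29 32 42 24 36 47 20 25 34 27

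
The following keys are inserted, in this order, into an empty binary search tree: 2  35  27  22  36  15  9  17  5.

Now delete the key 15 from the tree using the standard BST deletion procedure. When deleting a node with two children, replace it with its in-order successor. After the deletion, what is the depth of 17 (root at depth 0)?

4

Resulting structure (node: left, right):
  2: L=–, R=35
  35: L=27, R=36
  27: L=22, R=–
  22: L=15, R=–
  36: L=–, R=–
  15: L=9, R=17
  9: L=5, R=–
  17: L=–, R=–
  5: L=–, R=–

Delete 15 (two children — replace with in-order successor).
After deletion, path to 17: 2 → 35 → 27 → 22 → 17.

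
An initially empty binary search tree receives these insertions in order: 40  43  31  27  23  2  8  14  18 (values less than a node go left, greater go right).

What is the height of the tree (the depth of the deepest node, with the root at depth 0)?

7

Resulting structure (node: left, right):
  40: L=31, R=43
  43: L=–, R=–
  31: L=27, R=–
  27: L=23, R=–
  23: L=2, R=–
  2: L=–, R=8
  8: L=–, R=14
  14: L=–, R=18
  18: L=–, R=–

The deepest node is 18 at depth 7.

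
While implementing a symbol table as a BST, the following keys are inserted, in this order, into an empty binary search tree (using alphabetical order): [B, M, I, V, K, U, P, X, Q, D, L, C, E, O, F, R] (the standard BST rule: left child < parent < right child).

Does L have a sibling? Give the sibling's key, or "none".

B: root
M: right child of B (depth 1)
I: left child of M (depth 2)
V: right child of M (depth 2)
K: right child of I (depth 3)
U: left child of V (depth 3)
P: left child of U (depth 4)
X: right child of V (depth 3)
Q: right child of P (depth 5)
D: left child of I (depth 3)
L: right child of K (depth 4)
C: left child of D (depth 4)
E: right child of D (depth 4)
O: left child of P (depth 5)
F: right child of E (depth 5)
R: right child of Q (depth 6)

L's parent is K, which has only one child.

none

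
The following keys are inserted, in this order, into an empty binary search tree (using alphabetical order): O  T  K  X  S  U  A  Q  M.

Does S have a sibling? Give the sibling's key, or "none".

X

O: root
T: right child of O (depth 1)
K: left child of O (depth 1)
X: right child of T (depth 2)
S: left child of T (depth 2)
U: left child of X (depth 3)
A: left child of K (depth 2)
Q: left child of S (depth 3)
M: right child of K (depth 2)

S's parent is T; the other child of T is X.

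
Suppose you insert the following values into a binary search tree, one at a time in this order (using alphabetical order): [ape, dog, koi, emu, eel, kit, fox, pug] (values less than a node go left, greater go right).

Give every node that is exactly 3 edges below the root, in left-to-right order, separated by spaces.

emu pug

ape: root
dog: right child of ape (depth 1)
koi: right child of dog (depth 2)
emu: left child of koi (depth 3)
eel: left child of emu (depth 4)
kit: right child of emu (depth 4)
fox: left child of kit (depth 5)
pug: right child of koi (depth 3)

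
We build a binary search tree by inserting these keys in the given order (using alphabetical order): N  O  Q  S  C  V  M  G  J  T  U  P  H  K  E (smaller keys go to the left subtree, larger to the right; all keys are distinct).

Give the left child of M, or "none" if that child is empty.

G

Resulting structure (node: left, right):
  N: L=C, R=O
  O: L=–, R=Q
  Q: L=P, R=S
  S: L=–, R=V
  C: L=–, R=M
  V: L=T, R=–
  M: L=G, R=–
  G: L=E, R=J
  J: L=H, R=K
  T: L=–, R=U
  U: L=–, R=–
  P: L=–, R=–
  H: L=–, R=–
  K: L=–, R=–
  E: L=–, R=–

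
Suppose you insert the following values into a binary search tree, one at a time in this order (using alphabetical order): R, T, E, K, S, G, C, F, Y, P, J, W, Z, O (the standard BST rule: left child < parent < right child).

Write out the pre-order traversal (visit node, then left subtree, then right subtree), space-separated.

R E C K G F J P O T S Y W Z

R: root
T: right child of R (depth 1)
E: left child of R (depth 1)
K: right child of E (depth 2)
S: left child of T (depth 2)
G: left child of K (depth 3)
C: left child of E (depth 2)
F: left child of G (depth 4)
Y: right child of T (depth 2)
P: right child of K (depth 3)
J: right child of G (depth 4)
W: left child of Y (depth 3)
Z: right child of Y (depth 3)
O: left child of P (depth 4)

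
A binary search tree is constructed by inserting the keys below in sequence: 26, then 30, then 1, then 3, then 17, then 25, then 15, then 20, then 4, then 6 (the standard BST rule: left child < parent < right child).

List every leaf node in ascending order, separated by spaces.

6 20 30

26: root
30: right child of 26 (depth 1)
1: left child of 26 (depth 1)
3: right child of 1 (depth 2)
17: right child of 3 (depth 3)
25: right child of 17 (depth 4)
15: left child of 17 (depth 4)
20: left child of 25 (depth 5)
4: left child of 15 (depth 5)
6: right child of 4 (depth 6)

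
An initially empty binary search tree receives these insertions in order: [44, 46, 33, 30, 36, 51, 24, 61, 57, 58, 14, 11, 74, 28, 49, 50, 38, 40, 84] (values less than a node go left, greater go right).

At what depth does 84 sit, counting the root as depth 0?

Resulting structure (node: left, right):
  44: L=33, R=46
  46: L=–, R=51
  33: L=30, R=36
  30: L=24, R=–
  36: L=–, R=38
  51: L=49, R=61
  24: L=14, R=28
  61: L=57, R=74
  57: L=–, R=58
  58: L=–, R=–
  14: L=11, R=–
  11: L=–, R=–
  74: L=–, R=84
  28: L=–, R=–
  49: L=–, R=50
  50: L=–, R=–
  38: L=–, R=40
  40: L=–, R=–
  84: L=–, R=–

Path to 84: 44 → 46 → 51 → 61 → 74 → 84, which is 5 edges.

5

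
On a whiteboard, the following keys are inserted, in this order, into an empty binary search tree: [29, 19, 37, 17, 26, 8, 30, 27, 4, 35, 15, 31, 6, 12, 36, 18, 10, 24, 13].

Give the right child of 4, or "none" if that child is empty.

6

Insert 29: tree is empty, so 29 becomes the root.
Insert 19: 19 < 29 → go left. Place as left child of 29.
Insert 37: 37 > 29 → go right. Place as right child of 29.
Insert 17: 17 < 29 → go left; 17 < 19 → go left. Place as left child of 19.
Insert 26: 26 < 29 → go left; 26 > 19 → go right. Place as right child of 19.
Insert 8: 8 < 29 → go left; 8 < 19 → go left; 8 < 17 → go left. Place as left child of 17.
Insert 30: 30 > 29 → go right; 30 < 37 → go left. Place as left child of 37.
Insert 27: 27 < 29 → go left; 27 > 19 → go right; 27 > 26 → go right. Place as right child of 26.
Insert 4: 4 < 29 → go left; 4 < 19 → go left; 4 < 17 → go left; 4 < 8 → go left. Place as left child of 8.
Insert 35: 35 > 29 → go right; 35 < 37 → go left; 35 > 30 → go right. Place as right child of 30.
Insert 15: 15 < 29 → go left; 15 < 19 → go left; 15 < 17 → go left; 15 > 8 → go right. Place as right child of 8.
Insert 31: 31 > 29 → go right; 31 < 37 → go left; 31 > 30 → go right; 31 < 35 → go left. Place as left child of 35.
Insert 6: 6 < 29 → go left; 6 < 19 → go left; 6 < 17 → go left; 6 < 8 → go left; 6 > 4 → go right. Place as right child of 4.
Insert 12: 12 < 29 → go left; 12 < 19 → go left; 12 < 17 → go left; 12 > 8 → go right; 12 < 15 → go left. Place as left child of 15.
Insert 36: 36 > 29 → go right; 36 < 37 → go left; 36 > 30 → go right; 36 > 35 → go right. Place as right child of 35.
Insert 18: 18 < 29 → go left; 18 < 19 → go left; 18 > 17 → go right. Place as right child of 17.
Insert 10: 10 < 29 → go left; 10 < 19 → go left; 10 < 17 → go left; 10 > 8 → go right; 10 < 15 → go left; 10 < 12 → go left. Place as left child of 12.
Insert 24: 24 < 29 → go left; 24 > 19 → go right; 24 < 26 → go left. Place as left child of 26.
Insert 13: 13 < 29 → go left; 13 < 19 → go left; 13 < 17 → go left; 13 > 8 → go right; 13 < 15 → go left; 13 > 12 → go right. Place as right child of 12.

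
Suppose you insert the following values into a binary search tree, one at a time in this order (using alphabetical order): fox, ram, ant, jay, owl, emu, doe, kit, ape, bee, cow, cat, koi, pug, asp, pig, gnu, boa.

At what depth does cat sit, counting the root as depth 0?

Resulting structure (node: left, right):
  fox: L=ant, R=ram
  ram: L=jay, R=–
  ant: L=–, R=emu
  jay: L=gnu, R=owl
  owl: L=kit, R=pug
  emu: L=doe, R=–
  doe: L=ape, R=–
  kit: L=–, R=koi
  ape: L=–, R=bee
  bee: L=asp, R=cow
  cow: L=cat, R=–
  cat: L=boa, R=–
  koi: L=–, R=–
  pug: L=pig, R=–
  asp: L=–, R=–
  pig: L=–, R=–
  gnu: L=–, R=–
  boa: L=–, R=–

Path to cat: fox → ant → emu → doe → ape → bee → cow → cat, which is 7 edges.

7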